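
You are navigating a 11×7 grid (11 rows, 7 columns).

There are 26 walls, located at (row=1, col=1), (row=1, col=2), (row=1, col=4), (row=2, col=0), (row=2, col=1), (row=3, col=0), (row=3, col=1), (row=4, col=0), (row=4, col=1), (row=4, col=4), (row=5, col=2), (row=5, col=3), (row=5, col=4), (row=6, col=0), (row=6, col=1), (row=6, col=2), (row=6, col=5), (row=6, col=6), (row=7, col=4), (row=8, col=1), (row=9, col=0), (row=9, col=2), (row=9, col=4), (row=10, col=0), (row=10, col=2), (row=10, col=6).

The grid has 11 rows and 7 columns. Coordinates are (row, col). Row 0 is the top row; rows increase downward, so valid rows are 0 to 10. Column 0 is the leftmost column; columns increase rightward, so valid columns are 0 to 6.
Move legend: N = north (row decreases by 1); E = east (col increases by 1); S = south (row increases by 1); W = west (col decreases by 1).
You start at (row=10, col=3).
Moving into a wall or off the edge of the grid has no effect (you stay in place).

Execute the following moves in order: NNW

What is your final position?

Start: (row=10, col=3)
  N (north): (row=10, col=3) -> (row=9, col=3)
  N (north): (row=9, col=3) -> (row=8, col=3)
  W (west): (row=8, col=3) -> (row=8, col=2)
Final: (row=8, col=2)

Answer: Final position: (row=8, col=2)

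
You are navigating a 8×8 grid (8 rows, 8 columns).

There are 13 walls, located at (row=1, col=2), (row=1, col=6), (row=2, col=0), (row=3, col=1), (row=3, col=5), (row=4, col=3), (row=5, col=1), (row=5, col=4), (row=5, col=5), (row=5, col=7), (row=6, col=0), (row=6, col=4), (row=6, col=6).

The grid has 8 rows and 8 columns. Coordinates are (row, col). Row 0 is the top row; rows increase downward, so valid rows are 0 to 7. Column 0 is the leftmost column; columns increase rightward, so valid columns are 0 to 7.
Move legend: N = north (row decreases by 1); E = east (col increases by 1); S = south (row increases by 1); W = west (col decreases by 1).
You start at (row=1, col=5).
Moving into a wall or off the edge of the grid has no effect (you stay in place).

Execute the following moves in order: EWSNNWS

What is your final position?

Answer: Final position: (row=1, col=3)

Derivation:
Start: (row=1, col=5)
  E (east): blocked, stay at (row=1, col=5)
  W (west): (row=1, col=5) -> (row=1, col=4)
  S (south): (row=1, col=4) -> (row=2, col=4)
  N (north): (row=2, col=4) -> (row=1, col=4)
  N (north): (row=1, col=4) -> (row=0, col=4)
  W (west): (row=0, col=4) -> (row=0, col=3)
  S (south): (row=0, col=3) -> (row=1, col=3)
Final: (row=1, col=3)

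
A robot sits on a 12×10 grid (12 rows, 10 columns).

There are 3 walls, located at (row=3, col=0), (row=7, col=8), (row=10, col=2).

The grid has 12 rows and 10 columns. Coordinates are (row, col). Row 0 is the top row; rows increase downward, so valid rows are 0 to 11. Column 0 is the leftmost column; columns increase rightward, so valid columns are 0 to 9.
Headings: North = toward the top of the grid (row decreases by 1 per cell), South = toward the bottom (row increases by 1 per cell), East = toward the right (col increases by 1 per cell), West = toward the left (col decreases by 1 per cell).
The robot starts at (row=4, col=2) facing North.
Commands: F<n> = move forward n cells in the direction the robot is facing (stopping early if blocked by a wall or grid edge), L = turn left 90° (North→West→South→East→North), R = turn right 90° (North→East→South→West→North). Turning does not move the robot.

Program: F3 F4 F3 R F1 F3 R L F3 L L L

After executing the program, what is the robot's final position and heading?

Start: (row=4, col=2), facing North
  F3: move forward 3, now at (row=1, col=2)
  F4: move forward 1/4 (blocked), now at (row=0, col=2)
  F3: move forward 0/3 (blocked), now at (row=0, col=2)
  R: turn right, now facing East
  F1: move forward 1, now at (row=0, col=3)
  F3: move forward 3, now at (row=0, col=6)
  R: turn right, now facing South
  L: turn left, now facing East
  F3: move forward 3, now at (row=0, col=9)
  L: turn left, now facing North
  L: turn left, now facing West
  L: turn left, now facing South
Final: (row=0, col=9), facing South

Answer: Final position: (row=0, col=9), facing South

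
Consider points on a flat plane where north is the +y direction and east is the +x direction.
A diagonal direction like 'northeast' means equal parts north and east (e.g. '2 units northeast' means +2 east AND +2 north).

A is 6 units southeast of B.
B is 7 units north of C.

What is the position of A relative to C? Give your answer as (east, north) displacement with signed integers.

Answer: A is at (east=6, north=1) relative to C.

Derivation:
Place C at the origin (east=0, north=0).
  B is 7 units north of C: delta (east=+0, north=+7); B at (east=0, north=7).
  A is 6 units southeast of B: delta (east=+6, north=-6); A at (east=6, north=1).
Therefore A relative to C: (east=6, north=1).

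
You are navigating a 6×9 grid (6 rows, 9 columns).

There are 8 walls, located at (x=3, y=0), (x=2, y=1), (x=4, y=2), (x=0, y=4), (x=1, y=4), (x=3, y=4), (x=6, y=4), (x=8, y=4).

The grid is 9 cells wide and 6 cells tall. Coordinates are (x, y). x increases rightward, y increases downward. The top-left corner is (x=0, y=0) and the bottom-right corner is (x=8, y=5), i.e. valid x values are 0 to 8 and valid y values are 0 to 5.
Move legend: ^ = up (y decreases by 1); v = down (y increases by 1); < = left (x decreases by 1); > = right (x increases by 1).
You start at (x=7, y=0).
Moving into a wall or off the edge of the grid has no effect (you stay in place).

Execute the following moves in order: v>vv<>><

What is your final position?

Answer: Final position: (x=7, y=3)

Derivation:
Start: (x=7, y=0)
  v (down): (x=7, y=0) -> (x=7, y=1)
  > (right): (x=7, y=1) -> (x=8, y=1)
  v (down): (x=8, y=1) -> (x=8, y=2)
  v (down): (x=8, y=2) -> (x=8, y=3)
  < (left): (x=8, y=3) -> (x=7, y=3)
  > (right): (x=7, y=3) -> (x=8, y=3)
  > (right): blocked, stay at (x=8, y=3)
  < (left): (x=8, y=3) -> (x=7, y=3)
Final: (x=7, y=3)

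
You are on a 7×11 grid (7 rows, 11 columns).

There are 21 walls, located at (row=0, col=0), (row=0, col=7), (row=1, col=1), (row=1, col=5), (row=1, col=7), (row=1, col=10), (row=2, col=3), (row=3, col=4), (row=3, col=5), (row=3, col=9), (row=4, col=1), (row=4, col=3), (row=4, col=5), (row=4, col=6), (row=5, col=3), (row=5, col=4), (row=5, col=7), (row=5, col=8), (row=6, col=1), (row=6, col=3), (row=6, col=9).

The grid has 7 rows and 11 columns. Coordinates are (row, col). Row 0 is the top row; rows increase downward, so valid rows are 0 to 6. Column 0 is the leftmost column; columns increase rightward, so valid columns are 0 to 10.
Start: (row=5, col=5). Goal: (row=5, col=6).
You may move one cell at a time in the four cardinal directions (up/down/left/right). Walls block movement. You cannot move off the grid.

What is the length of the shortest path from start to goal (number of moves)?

BFS from (row=5, col=5) until reaching (row=5, col=6):
  Distance 0: (row=5, col=5)
  Distance 1: (row=5, col=6), (row=6, col=5)  <- goal reached here
One shortest path (1 moves): (row=5, col=5) -> (row=5, col=6)

Answer: Shortest path length: 1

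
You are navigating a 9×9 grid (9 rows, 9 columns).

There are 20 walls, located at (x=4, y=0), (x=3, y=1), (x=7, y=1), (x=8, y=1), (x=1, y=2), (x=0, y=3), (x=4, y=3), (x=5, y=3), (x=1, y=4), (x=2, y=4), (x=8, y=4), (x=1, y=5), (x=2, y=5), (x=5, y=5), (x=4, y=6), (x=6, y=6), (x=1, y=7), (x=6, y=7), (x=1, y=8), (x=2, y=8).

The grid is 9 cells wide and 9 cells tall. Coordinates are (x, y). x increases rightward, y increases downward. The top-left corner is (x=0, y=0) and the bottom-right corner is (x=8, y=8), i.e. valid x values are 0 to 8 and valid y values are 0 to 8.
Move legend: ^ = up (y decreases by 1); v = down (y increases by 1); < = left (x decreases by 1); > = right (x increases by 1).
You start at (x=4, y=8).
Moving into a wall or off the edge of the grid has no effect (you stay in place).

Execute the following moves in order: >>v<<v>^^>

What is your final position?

Answer: Final position: (x=5, y=6)

Derivation:
Start: (x=4, y=8)
  > (right): (x=4, y=8) -> (x=5, y=8)
  > (right): (x=5, y=8) -> (x=6, y=8)
  v (down): blocked, stay at (x=6, y=8)
  < (left): (x=6, y=8) -> (x=5, y=8)
  < (left): (x=5, y=8) -> (x=4, y=8)
  v (down): blocked, stay at (x=4, y=8)
  > (right): (x=4, y=8) -> (x=5, y=8)
  ^ (up): (x=5, y=8) -> (x=5, y=7)
  ^ (up): (x=5, y=7) -> (x=5, y=6)
  > (right): blocked, stay at (x=5, y=6)
Final: (x=5, y=6)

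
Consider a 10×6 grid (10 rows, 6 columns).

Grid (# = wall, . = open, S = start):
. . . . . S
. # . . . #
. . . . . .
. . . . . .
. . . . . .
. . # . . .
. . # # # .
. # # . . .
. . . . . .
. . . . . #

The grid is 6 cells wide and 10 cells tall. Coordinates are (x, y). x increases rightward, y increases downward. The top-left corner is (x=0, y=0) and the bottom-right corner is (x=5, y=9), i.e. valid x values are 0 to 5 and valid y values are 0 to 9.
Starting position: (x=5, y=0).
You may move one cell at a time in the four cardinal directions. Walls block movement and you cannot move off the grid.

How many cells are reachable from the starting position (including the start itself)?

BFS flood-fill from (x=5, y=0):
  Distance 0: (x=5, y=0)
  Distance 1: (x=4, y=0)
  Distance 2: (x=3, y=0), (x=4, y=1)
  Distance 3: (x=2, y=0), (x=3, y=1), (x=4, y=2)
  Distance 4: (x=1, y=0), (x=2, y=1), (x=3, y=2), (x=5, y=2), (x=4, y=3)
  Distance 5: (x=0, y=0), (x=2, y=2), (x=3, y=3), (x=5, y=3), (x=4, y=4)
  Distance 6: (x=0, y=1), (x=1, y=2), (x=2, y=3), (x=3, y=4), (x=5, y=4), (x=4, y=5)
  Distance 7: (x=0, y=2), (x=1, y=3), (x=2, y=4), (x=3, y=5), (x=5, y=5)
  Distance 8: (x=0, y=3), (x=1, y=4), (x=5, y=6)
  Distance 9: (x=0, y=4), (x=1, y=5), (x=5, y=7)
  Distance 10: (x=0, y=5), (x=1, y=6), (x=4, y=7), (x=5, y=8)
  Distance 11: (x=0, y=6), (x=3, y=7), (x=4, y=8)
  Distance 12: (x=0, y=7), (x=3, y=8), (x=4, y=9)
  Distance 13: (x=0, y=8), (x=2, y=8), (x=3, y=9)
  Distance 14: (x=1, y=8), (x=0, y=9), (x=2, y=9)
  Distance 15: (x=1, y=9)
Total reachable: 51 (grid has 51 open cells total)

Answer: Reachable cells: 51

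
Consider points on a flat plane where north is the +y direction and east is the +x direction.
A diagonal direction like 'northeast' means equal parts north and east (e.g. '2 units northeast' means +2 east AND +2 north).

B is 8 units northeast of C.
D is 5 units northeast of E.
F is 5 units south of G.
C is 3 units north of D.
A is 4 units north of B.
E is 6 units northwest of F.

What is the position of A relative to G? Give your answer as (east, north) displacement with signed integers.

Place G at the origin (east=0, north=0).
  F is 5 units south of G: delta (east=+0, north=-5); F at (east=0, north=-5).
  E is 6 units northwest of F: delta (east=-6, north=+6); E at (east=-6, north=1).
  D is 5 units northeast of E: delta (east=+5, north=+5); D at (east=-1, north=6).
  C is 3 units north of D: delta (east=+0, north=+3); C at (east=-1, north=9).
  B is 8 units northeast of C: delta (east=+8, north=+8); B at (east=7, north=17).
  A is 4 units north of B: delta (east=+0, north=+4); A at (east=7, north=21).
Therefore A relative to G: (east=7, north=21).

Answer: A is at (east=7, north=21) relative to G.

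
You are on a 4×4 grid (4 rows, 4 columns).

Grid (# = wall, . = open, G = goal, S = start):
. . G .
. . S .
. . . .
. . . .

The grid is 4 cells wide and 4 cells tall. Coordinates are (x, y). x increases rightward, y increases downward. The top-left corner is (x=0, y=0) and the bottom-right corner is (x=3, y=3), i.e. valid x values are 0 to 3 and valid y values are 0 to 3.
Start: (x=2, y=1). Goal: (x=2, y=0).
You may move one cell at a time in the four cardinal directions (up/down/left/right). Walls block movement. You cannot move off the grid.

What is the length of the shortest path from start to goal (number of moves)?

BFS from (x=2, y=1) until reaching (x=2, y=0):
  Distance 0: (x=2, y=1)
  Distance 1: (x=2, y=0), (x=1, y=1), (x=3, y=1), (x=2, y=2)  <- goal reached here
One shortest path (1 moves): (x=2, y=1) -> (x=2, y=0)

Answer: Shortest path length: 1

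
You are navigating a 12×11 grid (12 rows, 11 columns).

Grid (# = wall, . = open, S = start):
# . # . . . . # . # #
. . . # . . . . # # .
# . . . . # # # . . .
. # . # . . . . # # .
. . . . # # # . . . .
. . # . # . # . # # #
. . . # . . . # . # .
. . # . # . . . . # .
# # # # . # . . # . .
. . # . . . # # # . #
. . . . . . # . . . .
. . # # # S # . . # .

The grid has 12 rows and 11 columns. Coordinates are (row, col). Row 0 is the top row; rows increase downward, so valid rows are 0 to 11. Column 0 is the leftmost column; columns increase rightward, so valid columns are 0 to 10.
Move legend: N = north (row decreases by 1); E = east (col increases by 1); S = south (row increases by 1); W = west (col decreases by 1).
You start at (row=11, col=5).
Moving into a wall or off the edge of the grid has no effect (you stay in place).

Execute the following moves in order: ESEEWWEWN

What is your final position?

Start: (row=11, col=5)
  E (east): blocked, stay at (row=11, col=5)
  S (south): blocked, stay at (row=11, col=5)
  E (east): blocked, stay at (row=11, col=5)
  E (east): blocked, stay at (row=11, col=5)
  W (west): blocked, stay at (row=11, col=5)
  W (west): blocked, stay at (row=11, col=5)
  E (east): blocked, stay at (row=11, col=5)
  W (west): blocked, stay at (row=11, col=5)
  N (north): (row=11, col=5) -> (row=10, col=5)
Final: (row=10, col=5)

Answer: Final position: (row=10, col=5)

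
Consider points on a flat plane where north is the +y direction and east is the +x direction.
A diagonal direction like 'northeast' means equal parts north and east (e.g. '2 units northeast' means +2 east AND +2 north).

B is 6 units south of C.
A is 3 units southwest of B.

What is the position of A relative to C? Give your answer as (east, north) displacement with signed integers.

Answer: A is at (east=-3, north=-9) relative to C.

Derivation:
Place C at the origin (east=0, north=0).
  B is 6 units south of C: delta (east=+0, north=-6); B at (east=0, north=-6).
  A is 3 units southwest of B: delta (east=-3, north=-3); A at (east=-3, north=-9).
Therefore A relative to C: (east=-3, north=-9).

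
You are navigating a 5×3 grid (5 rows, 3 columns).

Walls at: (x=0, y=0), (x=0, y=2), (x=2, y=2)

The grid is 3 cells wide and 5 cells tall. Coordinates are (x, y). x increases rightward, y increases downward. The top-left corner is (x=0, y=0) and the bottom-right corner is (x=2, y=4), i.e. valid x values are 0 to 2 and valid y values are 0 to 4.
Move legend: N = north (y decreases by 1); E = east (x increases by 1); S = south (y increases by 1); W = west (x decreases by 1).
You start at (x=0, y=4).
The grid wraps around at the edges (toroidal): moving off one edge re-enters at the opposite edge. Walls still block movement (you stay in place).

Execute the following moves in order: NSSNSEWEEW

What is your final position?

Answer: Final position: (x=1, y=4)

Derivation:
Start: (x=0, y=4)
  N (north): (x=0, y=4) -> (x=0, y=3)
  S (south): (x=0, y=3) -> (x=0, y=4)
  S (south): blocked, stay at (x=0, y=4)
  N (north): (x=0, y=4) -> (x=0, y=3)
  S (south): (x=0, y=3) -> (x=0, y=4)
  E (east): (x=0, y=4) -> (x=1, y=4)
  W (west): (x=1, y=4) -> (x=0, y=4)
  E (east): (x=0, y=4) -> (x=1, y=4)
  E (east): (x=1, y=4) -> (x=2, y=4)
  W (west): (x=2, y=4) -> (x=1, y=4)
Final: (x=1, y=4)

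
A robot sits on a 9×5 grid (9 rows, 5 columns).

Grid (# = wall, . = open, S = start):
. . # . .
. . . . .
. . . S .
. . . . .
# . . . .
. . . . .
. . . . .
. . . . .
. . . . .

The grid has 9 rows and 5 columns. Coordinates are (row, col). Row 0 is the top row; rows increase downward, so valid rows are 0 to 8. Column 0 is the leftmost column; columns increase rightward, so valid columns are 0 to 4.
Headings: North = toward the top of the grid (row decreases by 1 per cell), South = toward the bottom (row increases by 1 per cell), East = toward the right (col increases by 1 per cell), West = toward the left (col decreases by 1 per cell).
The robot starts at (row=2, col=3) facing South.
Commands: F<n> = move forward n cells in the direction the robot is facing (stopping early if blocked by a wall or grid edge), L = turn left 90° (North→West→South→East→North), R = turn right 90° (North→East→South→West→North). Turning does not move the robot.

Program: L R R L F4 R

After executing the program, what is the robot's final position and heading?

Start: (row=2, col=3), facing South
  L: turn left, now facing East
  R: turn right, now facing South
  R: turn right, now facing West
  L: turn left, now facing South
  F4: move forward 4, now at (row=6, col=3)
  R: turn right, now facing West
Final: (row=6, col=3), facing West

Answer: Final position: (row=6, col=3), facing West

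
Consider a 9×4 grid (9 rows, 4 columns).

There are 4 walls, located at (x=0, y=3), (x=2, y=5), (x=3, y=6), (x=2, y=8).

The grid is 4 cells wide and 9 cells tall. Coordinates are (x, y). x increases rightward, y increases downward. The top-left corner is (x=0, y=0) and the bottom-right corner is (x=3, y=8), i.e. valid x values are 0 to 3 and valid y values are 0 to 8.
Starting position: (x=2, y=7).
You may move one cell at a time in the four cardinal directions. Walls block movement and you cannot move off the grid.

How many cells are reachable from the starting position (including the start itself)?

BFS flood-fill from (x=2, y=7):
  Distance 0: (x=2, y=7)
  Distance 1: (x=2, y=6), (x=1, y=7), (x=3, y=7)
  Distance 2: (x=1, y=6), (x=0, y=7), (x=1, y=8), (x=3, y=8)
  Distance 3: (x=1, y=5), (x=0, y=6), (x=0, y=8)
  Distance 4: (x=1, y=4), (x=0, y=5)
  Distance 5: (x=1, y=3), (x=0, y=4), (x=2, y=4)
  Distance 6: (x=1, y=2), (x=2, y=3), (x=3, y=4)
  Distance 7: (x=1, y=1), (x=0, y=2), (x=2, y=2), (x=3, y=3), (x=3, y=5)
  Distance 8: (x=1, y=0), (x=0, y=1), (x=2, y=1), (x=3, y=2)
  Distance 9: (x=0, y=0), (x=2, y=0), (x=3, y=1)
  Distance 10: (x=3, y=0)
Total reachable: 32 (grid has 32 open cells total)

Answer: Reachable cells: 32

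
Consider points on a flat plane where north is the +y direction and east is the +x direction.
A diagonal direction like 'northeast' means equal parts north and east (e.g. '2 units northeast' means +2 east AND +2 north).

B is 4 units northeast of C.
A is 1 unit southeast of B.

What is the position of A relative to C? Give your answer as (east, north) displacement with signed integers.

Answer: A is at (east=5, north=3) relative to C.

Derivation:
Place C at the origin (east=0, north=0).
  B is 4 units northeast of C: delta (east=+4, north=+4); B at (east=4, north=4).
  A is 1 unit southeast of B: delta (east=+1, north=-1); A at (east=5, north=3).
Therefore A relative to C: (east=5, north=3).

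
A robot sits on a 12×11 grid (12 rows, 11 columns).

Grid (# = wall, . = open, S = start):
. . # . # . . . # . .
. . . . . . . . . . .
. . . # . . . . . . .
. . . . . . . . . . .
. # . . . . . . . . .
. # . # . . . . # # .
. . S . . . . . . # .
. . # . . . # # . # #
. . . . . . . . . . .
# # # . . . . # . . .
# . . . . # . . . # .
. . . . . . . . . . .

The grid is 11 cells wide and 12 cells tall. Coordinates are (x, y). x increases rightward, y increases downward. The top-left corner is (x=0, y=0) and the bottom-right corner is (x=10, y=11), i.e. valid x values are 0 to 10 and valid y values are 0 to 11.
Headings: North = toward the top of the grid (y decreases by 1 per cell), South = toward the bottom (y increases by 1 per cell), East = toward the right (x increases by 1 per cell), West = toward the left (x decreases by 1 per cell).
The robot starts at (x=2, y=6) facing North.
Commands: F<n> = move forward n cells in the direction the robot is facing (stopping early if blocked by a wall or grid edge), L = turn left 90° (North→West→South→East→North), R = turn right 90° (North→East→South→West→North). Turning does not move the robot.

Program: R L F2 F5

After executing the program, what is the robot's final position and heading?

Start: (x=2, y=6), facing North
  R: turn right, now facing East
  L: turn left, now facing North
  F2: move forward 2, now at (x=2, y=4)
  F5: move forward 3/5 (blocked), now at (x=2, y=1)
Final: (x=2, y=1), facing North

Answer: Final position: (x=2, y=1), facing North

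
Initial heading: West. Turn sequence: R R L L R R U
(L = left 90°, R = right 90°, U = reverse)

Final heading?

Answer: Final heading: West

Derivation:
Start: West
  R (right (90° clockwise)) -> North
  R (right (90° clockwise)) -> East
  L (left (90° counter-clockwise)) -> North
  L (left (90° counter-clockwise)) -> West
  R (right (90° clockwise)) -> North
  R (right (90° clockwise)) -> East
  U (U-turn (180°)) -> West
Final: West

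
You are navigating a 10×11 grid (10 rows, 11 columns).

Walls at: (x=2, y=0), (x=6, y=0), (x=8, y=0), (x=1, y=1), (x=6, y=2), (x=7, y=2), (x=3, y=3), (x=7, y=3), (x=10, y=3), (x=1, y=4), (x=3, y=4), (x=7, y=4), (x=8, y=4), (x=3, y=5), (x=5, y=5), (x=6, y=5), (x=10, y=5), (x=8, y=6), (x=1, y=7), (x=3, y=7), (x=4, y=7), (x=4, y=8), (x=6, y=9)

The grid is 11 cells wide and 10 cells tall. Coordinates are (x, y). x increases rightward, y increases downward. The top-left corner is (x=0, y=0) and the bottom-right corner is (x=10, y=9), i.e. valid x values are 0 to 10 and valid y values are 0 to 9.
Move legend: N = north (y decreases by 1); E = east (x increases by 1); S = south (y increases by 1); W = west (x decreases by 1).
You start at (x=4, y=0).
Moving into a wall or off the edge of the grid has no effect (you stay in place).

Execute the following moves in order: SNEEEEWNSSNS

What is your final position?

Answer: Final position: (x=4, y=2)

Derivation:
Start: (x=4, y=0)
  S (south): (x=4, y=0) -> (x=4, y=1)
  N (north): (x=4, y=1) -> (x=4, y=0)
  E (east): (x=4, y=0) -> (x=5, y=0)
  [×3]E (east): blocked, stay at (x=5, y=0)
  W (west): (x=5, y=0) -> (x=4, y=0)
  N (north): blocked, stay at (x=4, y=0)
  S (south): (x=4, y=0) -> (x=4, y=1)
  S (south): (x=4, y=1) -> (x=4, y=2)
  N (north): (x=4, y=2) -> (x=4, y=1)
  S (south): (x=4, y=1) -> (x=4, y=2)
Final: (x=4, y=2)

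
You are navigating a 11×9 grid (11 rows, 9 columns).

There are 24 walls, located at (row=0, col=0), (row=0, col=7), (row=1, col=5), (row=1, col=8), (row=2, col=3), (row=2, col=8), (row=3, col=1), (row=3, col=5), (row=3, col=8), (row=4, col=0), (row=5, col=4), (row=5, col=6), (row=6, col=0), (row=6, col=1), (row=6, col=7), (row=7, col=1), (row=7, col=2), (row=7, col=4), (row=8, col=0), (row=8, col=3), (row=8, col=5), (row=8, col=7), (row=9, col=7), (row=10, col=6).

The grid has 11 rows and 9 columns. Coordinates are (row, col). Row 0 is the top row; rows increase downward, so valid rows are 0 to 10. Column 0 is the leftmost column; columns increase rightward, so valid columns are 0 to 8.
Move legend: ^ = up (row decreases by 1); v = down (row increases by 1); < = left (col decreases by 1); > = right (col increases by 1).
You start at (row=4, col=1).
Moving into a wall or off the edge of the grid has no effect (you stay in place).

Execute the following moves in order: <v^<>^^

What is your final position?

Start: (row=4, col=1)
  < (left): blocked, stay at (row=4, col=1)
  v (down): (row=4, col=1) -> (row=5, col=1)
  ^ (up): (row=5, col=1) -> (row=4, col=1)
  < (left): blocked, stay at (row=4, col=1)
  > (right): (row=4, col=1) -> (row=4, col=2)
  ^ (up): (row=4, col=2) -> (row=3, col=2)
  ^ (up): (row=3, col=2) -> (row=2, col=2)
Final: (row=2, col=2)

Answer: Final position: (row=2, col=2)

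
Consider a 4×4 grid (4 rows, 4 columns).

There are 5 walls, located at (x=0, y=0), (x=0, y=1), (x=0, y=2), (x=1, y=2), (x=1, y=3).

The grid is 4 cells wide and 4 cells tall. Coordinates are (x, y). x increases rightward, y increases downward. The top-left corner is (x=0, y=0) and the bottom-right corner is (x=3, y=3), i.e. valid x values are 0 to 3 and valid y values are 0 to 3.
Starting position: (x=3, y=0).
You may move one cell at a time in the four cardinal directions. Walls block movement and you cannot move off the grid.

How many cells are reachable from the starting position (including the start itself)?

Answer: Reachable cells: 10

Derivation:
BFS flood-fill from (x=3, y=0):
  Distance 0: (x=3, y=0)
  Distance 1: (x=2, y=0), (x=3, y=1)
  Distance 2: (x=1, y=0), (x=2, y=1), (x=3, y=2)
  Distance 3: (x=1, y=1), (x=2, y=2), (x=3, y=3)
  Distance 4: (x=2, y=3)
Total reachable: 10 (grid has 11 open cells total)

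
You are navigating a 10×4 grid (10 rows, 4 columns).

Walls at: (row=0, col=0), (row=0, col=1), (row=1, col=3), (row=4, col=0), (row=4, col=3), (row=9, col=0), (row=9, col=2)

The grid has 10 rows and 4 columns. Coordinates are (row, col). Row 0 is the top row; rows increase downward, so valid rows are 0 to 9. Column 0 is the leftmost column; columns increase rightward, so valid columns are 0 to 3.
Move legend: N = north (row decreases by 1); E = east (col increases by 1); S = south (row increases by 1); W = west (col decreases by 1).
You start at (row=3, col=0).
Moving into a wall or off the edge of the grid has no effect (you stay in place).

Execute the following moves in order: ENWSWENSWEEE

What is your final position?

Answer: Final position: (row=3, col=3)

Derivation:
Start: (row=3, col=0)
  E (east): (row=3, col=0) -> (row=3, col=1)
  N (north): (row=3, col=1) -> (row=2, col=1)
  W (west): (row=2, col=1) -> (row=2, col=0)
  S (south): (row=2, col=0) -> (row=3, col=0)
  W (west): blocked, stay at (row=3, col=0)
  E (east): (row=3, col=0) -> (row=3, col=1)
  N (north): (row=3, col=1) -> (row=2, col=1)
  S (south): (row=2, col=1) -> (row=3, col=1)
  W (west): (row=3, col=1) -> (row=3, col=0)
  E (east): (row=3, col=0) -> (row=3, col=1)
  E (east): (row=3, col=1) -> (row=3, col=2)
  E (east): (row=3, col=2) -> (row=3, col=3)
Final: (row=3, col=3)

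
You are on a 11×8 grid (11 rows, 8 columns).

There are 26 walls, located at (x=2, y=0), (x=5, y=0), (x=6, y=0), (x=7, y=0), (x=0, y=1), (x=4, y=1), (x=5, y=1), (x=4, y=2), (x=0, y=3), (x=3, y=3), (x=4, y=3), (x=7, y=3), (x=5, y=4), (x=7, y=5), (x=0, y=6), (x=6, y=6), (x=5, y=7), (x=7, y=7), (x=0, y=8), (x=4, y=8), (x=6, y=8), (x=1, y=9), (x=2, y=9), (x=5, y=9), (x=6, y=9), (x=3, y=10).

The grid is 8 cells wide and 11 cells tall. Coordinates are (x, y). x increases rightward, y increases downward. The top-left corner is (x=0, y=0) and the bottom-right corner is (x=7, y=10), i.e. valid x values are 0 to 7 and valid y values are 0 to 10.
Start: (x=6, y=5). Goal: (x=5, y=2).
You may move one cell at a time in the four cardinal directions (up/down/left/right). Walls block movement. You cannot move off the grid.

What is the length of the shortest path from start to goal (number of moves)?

Answer: Shortest path length: 4

Derivation:
BFS from (x=6, y=5) until reaching (x=5, y=2):
  Distance 0: (x=6, y=5)
  Distance 1: (x=6, y=4), (x=5, y=5)
  Distance 2: (x=6, y=3), (x=7, y=4), (x=4, y=5), (x=5, y=6)
  Distance 3: (x=6, y=2), (x=5, y=3), (x=4, y=4), (x=3, y=5), (x=4, y=6)
  Distance 4: (x=6, y=1), (x=5, y=2), (x=7, y=2), (x=3, y=4), (x=2, y=5), (x=3, y=6), (x=4, y=7)  <- goal reached here
One shortest path (4 moves): (x=6, y=5) -> (x=6, y=4) -> (x=6, y=3) -> (x=5, y=3) -> (x=5, y=2)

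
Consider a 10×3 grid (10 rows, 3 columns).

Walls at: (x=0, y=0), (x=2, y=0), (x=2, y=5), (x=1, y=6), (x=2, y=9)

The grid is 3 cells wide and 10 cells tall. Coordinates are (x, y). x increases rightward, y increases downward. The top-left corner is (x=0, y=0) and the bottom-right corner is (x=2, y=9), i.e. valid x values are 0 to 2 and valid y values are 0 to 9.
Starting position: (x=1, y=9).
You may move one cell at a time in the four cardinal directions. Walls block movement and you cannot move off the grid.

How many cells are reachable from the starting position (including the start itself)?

BFS flood-fill from (x=1, y=9):
  Distance 0: (x=1, y=9)
  Distance 1: (x=1, y=8), (x=0, y=9)
  Distance 2: (x=1, y=7), (x=0, y=8), (x=2, y=8)
  Distance 3: (x=0, y=7), (x=2, y=7)
  Distance 4: (x=0, y=6), (x=2, y=6)
  Distance 5: (x=0, y=5)
  Distance 6: (x=0, y=4), (x=1, y=5)
  Distance 7: (x=0, y=3), (x=1, y=4)
  Distance 8: (x=0, y=2), (x=1, y=3), (x=2, y=4)
  Distance 9: (x=0, y=1), (x=1, y=2), (x=2, y=3)
  Distance 10: (x=1, y=1), (x=2, y=2)
  Distance 11: (x=1, y=0), (x=2, y=1)
Total reachable: 25 (grid has 25 open cells total)

Answer: Reachable cells: 25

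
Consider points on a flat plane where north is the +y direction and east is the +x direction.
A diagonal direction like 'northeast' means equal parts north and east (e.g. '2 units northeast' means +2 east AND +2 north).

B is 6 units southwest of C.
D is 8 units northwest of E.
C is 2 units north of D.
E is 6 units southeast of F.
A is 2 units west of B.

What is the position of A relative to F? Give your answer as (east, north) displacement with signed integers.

Place F at the origin (east=0, north=0).
  E is 6 units southeast of F: delta (east=+6, north=-6); E at (east=6, north=-6).
  D is 8 units northwest of E: delta (east=-8, north=+8); D at (east=-2, north=2).
  C is 2 units north of D: delta (east=+0, north=+2); C at (east=-2, north=4).
  B is 6 units southwest of C: delta (east=-6, north=-6); B at (east=-8, north=-2).
  A is 2 units west of B: delta (east=-2, north=+0); A at (east=-10, north=-2).
Therefore A relative to F: (east=-10, north=-2).

Answer: A is at (east=-10, north=-2) relative to F.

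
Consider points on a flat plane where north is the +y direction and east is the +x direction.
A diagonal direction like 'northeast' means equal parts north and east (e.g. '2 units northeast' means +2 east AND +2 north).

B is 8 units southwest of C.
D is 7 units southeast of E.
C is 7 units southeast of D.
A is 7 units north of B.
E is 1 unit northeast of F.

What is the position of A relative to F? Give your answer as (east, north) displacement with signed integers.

Answer: A is at (east=7, north=-14) relative to F.

Derivation:
Place F at the origin (east=0, north=0).
  E is 1 unit northeast of F: delta (east=+1, north=+1); E at (east=1, north=1).
  D is 7 units southeast of E: delta (east=+7, north=-7); D at (east=8, north=-6).
  C is 7 units southeast of D: delta (east=+7, north=-7); C at (east=15, north=-13).
  B is 8 units southwest of C: delta (east=-8, north=-8); B at (east=7, north=-21).
  A is 7 units north of B: delta (east=+0, north=+7); A at (east=7, north=-14).
Therefore A relative to F: (east=7, north=-14).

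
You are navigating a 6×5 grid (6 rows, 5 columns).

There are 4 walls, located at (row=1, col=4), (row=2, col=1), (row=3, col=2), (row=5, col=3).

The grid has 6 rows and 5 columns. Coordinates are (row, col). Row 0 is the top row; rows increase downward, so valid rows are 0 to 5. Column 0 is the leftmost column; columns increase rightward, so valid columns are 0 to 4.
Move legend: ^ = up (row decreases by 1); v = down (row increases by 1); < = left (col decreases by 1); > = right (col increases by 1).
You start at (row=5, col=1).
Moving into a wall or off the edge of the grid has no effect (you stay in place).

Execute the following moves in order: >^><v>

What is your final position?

Start: (row=5, col=1)
  > (right): (row=5, col=1) -> (row=5, col=2)
  ^ (up): (row=5, col=2) -> (row=4, col=2)
  > (right): (row=4, col=2) -> (row=4, col=3)
  < (left): (row=4, col=3) -> (row=4, col=2)
  v (down): (row=4, col=2) -> (row=5, col=2)
  > (right): blocked, stay at (row=5, col=2)
Final: (row=5, col=2)

Answer: Final position: (row=5, col=2)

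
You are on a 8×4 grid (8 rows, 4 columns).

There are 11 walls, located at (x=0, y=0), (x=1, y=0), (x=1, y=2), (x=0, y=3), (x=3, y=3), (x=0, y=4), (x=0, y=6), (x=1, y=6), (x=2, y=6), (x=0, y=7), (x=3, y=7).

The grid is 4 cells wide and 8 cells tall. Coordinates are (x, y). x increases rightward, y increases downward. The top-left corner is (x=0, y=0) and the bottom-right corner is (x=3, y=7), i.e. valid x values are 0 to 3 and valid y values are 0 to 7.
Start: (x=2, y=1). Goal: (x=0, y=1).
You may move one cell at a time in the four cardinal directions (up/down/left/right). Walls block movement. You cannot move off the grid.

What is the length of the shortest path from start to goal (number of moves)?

Answer: Shortest path length: 2

Derivation:
BFS from (x=2, y=1) until reaching (x=0, y=1):
  Distance 0: (x=2, y=1)
  Distance 1: (x=2, y=0), (x=1, y=1), (x=3, y=1), (x=2, y=2)
  Distance 2: (x=3, y=0), (x=0, y=1), (x=3, y=2), (x=2, y=3)  <- goal reached here
One shortest path (2 moves): (x=2, y=1) -> (x=1, y=1) -> (x=0, y=1)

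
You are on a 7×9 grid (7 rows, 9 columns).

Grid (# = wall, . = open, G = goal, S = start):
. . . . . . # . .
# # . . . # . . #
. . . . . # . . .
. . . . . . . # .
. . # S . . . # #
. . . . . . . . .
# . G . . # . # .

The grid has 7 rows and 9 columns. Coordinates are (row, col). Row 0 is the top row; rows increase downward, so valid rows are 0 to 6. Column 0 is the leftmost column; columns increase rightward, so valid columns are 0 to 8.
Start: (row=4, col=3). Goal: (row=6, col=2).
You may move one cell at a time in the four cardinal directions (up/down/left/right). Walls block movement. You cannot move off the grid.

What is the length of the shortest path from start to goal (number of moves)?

BFS from (row=4, col=3) until reaching (row=6, col=2):
  Distance 0: (row=4, col=3)
  Distance 1: (row=3, col=3), (row=4, col=4), (row=5, col=3)
  Distance 2: (row=2, col=3), (row=3, col=2), (row=3, col=4), (row=4, col=5), (row=5, col=2), (row=5, col=4), (row=6, col=3)
  Distance 3: (row=1, col=3), (row=2, col=2), (row=2, col=4), (row=3, col=1), (row=3, col=5), (row=4, col=6), (row=5, col=1), (row=5, col=5), (row=6, col=2), (row=6, col=4)  <- goal reached here
One shortest path (3 moves): (row=4, col=3) -> (row=5, col=3) -> (row=5, col=2) -> (row=6, col=2)

Answer: Shortest path length: 3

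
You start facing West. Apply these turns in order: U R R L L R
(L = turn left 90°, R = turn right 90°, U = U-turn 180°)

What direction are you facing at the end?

Answer: Final heading: South

Derivation:
Start: West
  U (U-turn (180°)) -> East
  R (right (90° clockwise)) -> South
  R (right (90° clockwise)) -> West
  L (left (90° counter-clockwise)) -> South
  L (left (90° counter-clockwise)) -> East
  R (right (90° clockwise)) -> South
Final: South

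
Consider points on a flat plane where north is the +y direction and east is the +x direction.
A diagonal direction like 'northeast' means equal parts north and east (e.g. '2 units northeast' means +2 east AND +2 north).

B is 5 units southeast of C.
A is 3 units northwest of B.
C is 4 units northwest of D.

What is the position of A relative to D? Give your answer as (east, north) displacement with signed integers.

Answer: A is at (east=-2, north=2) relative to D.

Derivation:
Place D at the origin (east=0, north=0).
  C is 4 units northwest of D: delta (east=-4, north=+4); C at (east=-4, north=4).
  B is 5 units southeast of C: delta (east=+5, north=-5); B at (east=1, north=-1).
  A is 3 units northwest of B: delta (east=-3, north=+3); A at (east=-2, north=2).
Therefore A relative to D: (east=-2, north=2).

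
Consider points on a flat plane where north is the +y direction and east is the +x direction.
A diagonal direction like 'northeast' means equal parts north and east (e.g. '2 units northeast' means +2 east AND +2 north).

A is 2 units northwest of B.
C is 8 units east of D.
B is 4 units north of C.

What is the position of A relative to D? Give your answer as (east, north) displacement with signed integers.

Place D at the origin (east=0, north=0).
  C is 8 units east of D: delta (east=+8, north=+0); C at (east=8, north=0).
  B is 4 units north of C: delta (east=+0, north=+4); B at (east=8, north=4).
  A is 2 units northwest of B: delta (east=-2, north=+2); A at (east=6, north=6).
Therefore A relative to D: (east=6, north=6).

Answer: A is at (east=6, north=6) relative to D.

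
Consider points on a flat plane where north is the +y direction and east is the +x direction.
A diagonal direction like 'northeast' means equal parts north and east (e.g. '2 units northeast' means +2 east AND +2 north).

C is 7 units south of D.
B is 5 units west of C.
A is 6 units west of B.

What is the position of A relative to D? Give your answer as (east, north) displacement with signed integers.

Place D at the origin (east=0, north=0).
  C is 7 units south of D: delta (east=+0, north=-7); C at (east=0, north=-7).
  B is 5 units west of C: delta (east=-5, north=+0); B at (east=-5, north=-7).
  A is 6 units west of B: delta (east=-6, north=+0); A at (east=-11, north=-7).
Therefore A relative to D: (east=-11, north=-7).

Answer: A is at (east=-11, north=-7) relative to D.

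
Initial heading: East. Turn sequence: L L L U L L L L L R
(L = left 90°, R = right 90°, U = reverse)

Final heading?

Answer: Final heading: North

Derivation:
Start: East
  L (left (90° counter-clockwise)) -> North
  L (left (90° counter-clockwise)) -> West
  L (left (90° counter-clockwise)) -> South
  U (U-turn (180°)) -> North
  L (left (90° counter-clockwise)) -> West
  L (left (90° counter-clockwise)) -> South
  L (left (90° counter-clockwise)) -> East
  L (left (90° counter-clockwise)) -> North
  L (left (90° counter-clockwise)) -> West
  R (right (90° clockwise)) -> North
Final: North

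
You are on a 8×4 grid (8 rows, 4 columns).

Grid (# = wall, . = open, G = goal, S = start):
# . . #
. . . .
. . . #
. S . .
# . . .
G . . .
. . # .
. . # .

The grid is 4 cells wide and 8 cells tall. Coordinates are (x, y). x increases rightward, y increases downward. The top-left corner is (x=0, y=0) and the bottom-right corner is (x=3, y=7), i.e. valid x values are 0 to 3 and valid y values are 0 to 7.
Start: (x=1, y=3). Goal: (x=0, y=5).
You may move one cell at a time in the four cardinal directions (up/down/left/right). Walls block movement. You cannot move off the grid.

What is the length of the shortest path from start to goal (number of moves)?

Answer: Shortest path length: 3

Derivation:
BFS from (x=1, y=3) until reaching (x=0, y=5):
  Distance 0: (x=1, y=3)
  Distance 1: (x=1, y=2), (x=0, y=3), (x=2, y=3), (x=1, y=4)
  Distance 2: (x=1, y=1), (x=0, y=2), (x=2, y=2), (x=3, y=3), (x=2, y=4), (x=1, y=5)
  Distance 3: (x=1, y=0), (x=0, y=1), (x=2, y=1), (x=3, y=4), (x=0, y=5), (x=2, y=5), (x=1, y=6)  <- goal reached here
One shortest path (3 moves): (x=1, y=3) -> (x=1, y=4) -> (x=1, y=5) -> (x=0, y=5)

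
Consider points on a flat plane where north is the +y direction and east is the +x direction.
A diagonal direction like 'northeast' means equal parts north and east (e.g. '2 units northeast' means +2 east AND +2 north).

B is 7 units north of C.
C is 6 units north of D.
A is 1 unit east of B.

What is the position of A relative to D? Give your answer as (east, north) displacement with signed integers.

Answer: A is at (east=1, north=13) relative to D.

Derivation:
Place D at the origin (east=0, north=0).
  C is 6 units north of D: delta (east=+0, north=+6); C at (east=0, north=6).
  B is 7 units north of C: delta (east=+0, north=+7); B at (east=0, north=13).
  A is 1 unit east of B: delta (east=+1, north=+0); A at (east=1, north=13).
Therefore A relative to D: (east=1, north=13).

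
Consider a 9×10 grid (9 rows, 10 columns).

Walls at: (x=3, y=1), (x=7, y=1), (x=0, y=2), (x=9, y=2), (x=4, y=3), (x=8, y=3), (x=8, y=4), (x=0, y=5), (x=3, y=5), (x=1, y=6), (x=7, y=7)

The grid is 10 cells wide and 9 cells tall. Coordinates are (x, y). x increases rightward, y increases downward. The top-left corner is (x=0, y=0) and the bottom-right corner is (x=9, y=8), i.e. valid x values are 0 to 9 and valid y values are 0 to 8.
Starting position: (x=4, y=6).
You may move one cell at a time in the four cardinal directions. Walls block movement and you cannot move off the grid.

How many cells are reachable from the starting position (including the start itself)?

BFS flood-fill from (x=4, y=6):
  Distance 0: (x=4, y=6)
  Distance 1: (x=4, y=5), (x=3, y=6), (x=5, y=6), (x=4, y=7)
  Distance 2: (x=4, y=4), (x=5, y=5), (x=2, y=6), (x=6, y=6), (x=3, y=7), (x=5, y=7), (x=4, y=8)
  Distance 3: (x=3, y=4), (x=5, y=4), (x=2, y=5), (x=6, y=5), (x=7, y=6), (x=2, y=7), (x=6, y=7), (x=3, y=8), (x=5, y=8)
  Distance 4: (x=3, y=3), (x=5, y=3), (x=2, y=4), (x=6, y=4), (x=1, y=5), (x=7, y=5), (x=8, y=6), (x=1, y=7), (x=2, y=8), (x=6, y=8)
  Distance 5: (x=3, y=2), (x=5, y=2), (x=2, y=3), (x=6, y=3), (x=1, y=4), (x=7, y=4), (x=8, y=5), (x=9, y=6), (x=0, y=7), (x=8, y=7), (x=1, y=8), (x=7, y=8)
  Distance 6: (x=5, y=1), (x=2, y=2), (x=4, y=2), (x=6, y=2), (x=1, y=3), (x=7, y=3), (x=0, y=4), (x=9, y=5), (x=0, y=6), (x=9, y=7), (x=0, y=8), (x=8, y=8)
  Distance 7: (x=5, y=0), (x=2, y=1), (x=4, y=1), (x=6, y=1), (x=1, y=2), (x=7, y=2), (x=0, y=3), (x=9, y=4), (x=9, y=8)
  Distance 8: (x=2, y=0), (x=4, y=0), (x=6, y=0), (x=1, y=1), (x=8, y=2), (x=9, y=3)
  Distance 9: (x=1, y=0), (x=3, y=0), (x=7, y=0), (x=0, y=1), (x=8, y=1)
  Distance 10: (x=0, y=0), (x=8, y=0), (x=9, y=1)
  Distance 11: (x=9, y=0)
Total reachable: 79 (grid has 79 open cells total)

Answer: Reachable cells: 79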